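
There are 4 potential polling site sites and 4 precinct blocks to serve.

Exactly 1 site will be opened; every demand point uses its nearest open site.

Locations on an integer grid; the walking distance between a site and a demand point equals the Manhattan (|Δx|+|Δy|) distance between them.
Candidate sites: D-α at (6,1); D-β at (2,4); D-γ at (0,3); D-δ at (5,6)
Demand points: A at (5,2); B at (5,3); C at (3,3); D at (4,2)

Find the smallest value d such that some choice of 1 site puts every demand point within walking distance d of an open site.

5

Open {D-α}.
  Farthest demand point is C at walking distance 5 (to D-α); all others are ≤ 5.
With {D-β} the worst case is 5.
With {D-δ} the worst case is 5.
No size-1 selection achieves below 5.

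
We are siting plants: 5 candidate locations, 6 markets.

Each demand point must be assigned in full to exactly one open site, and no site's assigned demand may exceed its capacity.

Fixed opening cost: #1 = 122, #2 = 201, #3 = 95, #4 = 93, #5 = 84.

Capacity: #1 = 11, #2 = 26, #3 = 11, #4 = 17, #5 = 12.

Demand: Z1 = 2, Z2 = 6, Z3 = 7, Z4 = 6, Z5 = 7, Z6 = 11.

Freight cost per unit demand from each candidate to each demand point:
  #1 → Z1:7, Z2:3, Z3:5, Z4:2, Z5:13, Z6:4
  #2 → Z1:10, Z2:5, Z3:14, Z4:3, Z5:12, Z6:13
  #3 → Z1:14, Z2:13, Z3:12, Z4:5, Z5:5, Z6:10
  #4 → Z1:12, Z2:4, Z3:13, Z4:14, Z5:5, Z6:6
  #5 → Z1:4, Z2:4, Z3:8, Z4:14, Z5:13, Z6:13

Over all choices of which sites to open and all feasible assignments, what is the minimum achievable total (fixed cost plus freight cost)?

Open {#1, #3, #4, #5}; cheapest assignment that respects the capacities:
  #1 (cap 11, load 11): Z6 — cost 11×4 = 44
  #3 (cap 11, load 6): Z4 — cost 6×5 = 30
  #4 (cap 17, load 13): Z2, Z5 — cost 6×4 + 7×5 = 59
  #5 (cap 12, load 9): Z1, Z3 — cost 2×4 + 7×8 = 64
  Shipping 197, fixed 394 → total 591.
  Any other capacity-feasible assignment to {#1, #3, #4, #5} ships for at least 197.
Compare {#1, #4, #5}: its best feasible assignment gives total 601.
Compare {#2, #4}: its best feasible assignment gives total 604.
Every other set of open sites that can feasibly serve all demand totals ≥ 601 even under its best assignment. Minimum: 591.

591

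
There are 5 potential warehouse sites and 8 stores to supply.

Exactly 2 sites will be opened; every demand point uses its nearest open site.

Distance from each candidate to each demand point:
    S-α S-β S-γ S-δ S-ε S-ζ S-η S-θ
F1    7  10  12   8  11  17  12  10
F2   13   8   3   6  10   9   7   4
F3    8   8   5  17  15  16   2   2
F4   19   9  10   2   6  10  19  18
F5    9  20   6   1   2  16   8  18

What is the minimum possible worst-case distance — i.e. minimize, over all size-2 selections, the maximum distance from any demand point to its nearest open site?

Open {F2, F5}.
  Farthest demand point is S-α at distance 9 (to F5); all others are ≤ 9.
With {F1, F2} the worst case is 10.
With {F2, F3} the worst case is 10.
No size-2 selection achieves below 9.

9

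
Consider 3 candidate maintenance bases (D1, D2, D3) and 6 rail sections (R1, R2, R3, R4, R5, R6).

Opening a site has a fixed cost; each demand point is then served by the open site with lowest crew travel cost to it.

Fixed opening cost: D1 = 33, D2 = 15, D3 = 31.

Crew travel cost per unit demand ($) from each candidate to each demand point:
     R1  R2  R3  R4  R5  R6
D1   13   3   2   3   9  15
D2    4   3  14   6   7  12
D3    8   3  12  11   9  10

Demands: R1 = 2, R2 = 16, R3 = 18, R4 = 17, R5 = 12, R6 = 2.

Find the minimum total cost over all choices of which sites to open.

299

Open {D1, D2}: assign each demand point to its cheapest open site.
  R1→D2 2×4=8, R2→D1 16×3=48, R3→D1 18×2=36, R4→D1 17×3=51, R5→D2 12×7=84, R6→D2 2×12=24
  crew travel cost 251, fixed 48 → total 299.
Compare {D1, D2, D3}: crew travel cost 247 + fixed 79 = 326.
Compare {D1}: crew travel cost 299 + fixed 33 = 332.
Compare {D1, D3}: crew travel cost 279 + fixed 64 = 343.
All other subsets cost ≥ 326. Minimum total cost: 299.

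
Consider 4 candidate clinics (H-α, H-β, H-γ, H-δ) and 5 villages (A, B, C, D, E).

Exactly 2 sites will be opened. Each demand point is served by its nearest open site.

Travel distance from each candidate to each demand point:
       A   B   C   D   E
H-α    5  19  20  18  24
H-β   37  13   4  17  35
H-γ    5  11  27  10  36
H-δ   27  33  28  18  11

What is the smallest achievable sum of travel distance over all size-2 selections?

Open {H-α, H-β}.
  A→H-α 5, B→H-β 13, C→H-β 4, D→H-β 17, E→H-α 24  ⇒ total 63.
Compare {H-γ, H-δ}: total 64.
Compare {H-β, H-γ}: total 65.
No size-2 selection does better; minimum is 63.

63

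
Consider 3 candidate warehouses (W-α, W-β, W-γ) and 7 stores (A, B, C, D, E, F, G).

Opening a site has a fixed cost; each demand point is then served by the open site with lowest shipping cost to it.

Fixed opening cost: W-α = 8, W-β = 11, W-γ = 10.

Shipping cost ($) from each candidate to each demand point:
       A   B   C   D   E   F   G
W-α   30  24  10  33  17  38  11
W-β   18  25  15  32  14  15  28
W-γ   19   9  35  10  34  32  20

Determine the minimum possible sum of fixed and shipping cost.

Open {W-α, W-β, W-γ}: assign each demand point to its cheapest open site.
  A→W-β 18, B→W-γ 9, C→W-α 10, D→W-γ 10, E→W-β 14, F→W-β 15, G→W-α 11
  shipping cost 87, fixed 29 → total 116.
Compare {W-β, W-γ}: shipping cost 101 + fixed 21 = 122.
Compare {W-α, W-γ}: shipping cost 108 + fixed 18 = 126.
Compare {W-α, W-β}: shipping cost 124 + fixed 19 = 143.
All other subsets cost ≥ 122. Minimum total cost: 116.

116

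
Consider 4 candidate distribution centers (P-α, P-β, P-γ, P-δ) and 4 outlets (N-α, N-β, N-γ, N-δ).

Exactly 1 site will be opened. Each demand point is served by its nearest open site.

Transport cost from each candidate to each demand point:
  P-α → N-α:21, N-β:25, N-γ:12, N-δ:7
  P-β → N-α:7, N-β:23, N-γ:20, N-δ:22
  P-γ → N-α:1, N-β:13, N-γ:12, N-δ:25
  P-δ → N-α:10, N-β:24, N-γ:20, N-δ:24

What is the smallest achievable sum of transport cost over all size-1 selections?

51

Open {P-γ}.
  N-α→P-γ 1, N-β→P-γ 13, N-γ→P-γ 12, N-δ→P-γ 25  ⇒ total 51.
Compare {P-α}: total 65.
Compare {P-β}: total 72.
No size-1 selection does better; minimum is 51.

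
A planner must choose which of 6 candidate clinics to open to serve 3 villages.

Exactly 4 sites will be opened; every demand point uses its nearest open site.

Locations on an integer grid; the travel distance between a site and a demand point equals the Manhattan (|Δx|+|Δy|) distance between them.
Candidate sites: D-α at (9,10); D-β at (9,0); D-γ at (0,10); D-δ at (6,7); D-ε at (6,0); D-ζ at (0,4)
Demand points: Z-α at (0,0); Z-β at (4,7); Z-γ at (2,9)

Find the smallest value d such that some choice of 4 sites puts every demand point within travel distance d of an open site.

Open {D-α, D-γ, D-δ, D-ζ}.
  Farthest demand point is Z-α at travel distance 4 (to D-ζ); all others are ≤ 4.
With {D-β, D-γ, D-δ, D-ζ} the worst case is 4.
With {D-γ, D-δ, D-ε, D-ζ} the worst case is 4.
No size-4 selection achieves below 4.

4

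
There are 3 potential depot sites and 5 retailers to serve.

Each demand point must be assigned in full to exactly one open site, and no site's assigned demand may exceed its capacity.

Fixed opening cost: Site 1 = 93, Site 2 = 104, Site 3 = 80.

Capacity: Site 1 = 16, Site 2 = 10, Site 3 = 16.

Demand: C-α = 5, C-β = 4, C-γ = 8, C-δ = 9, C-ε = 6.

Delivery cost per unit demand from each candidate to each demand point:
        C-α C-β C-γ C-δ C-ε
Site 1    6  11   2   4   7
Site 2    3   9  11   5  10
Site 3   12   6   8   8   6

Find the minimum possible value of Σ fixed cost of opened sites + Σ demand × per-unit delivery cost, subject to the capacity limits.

428

Open {Site 1, Site 2, Site 3}; cheapest assignment that respects the capacities:
  Site 1 (cap 16, load 13): C-α, C-γ — cost 5×6 + 8×2 = 46
  Site 2 (cap 10, load 9): C-δ — cost 9×5 = 45
  Site 3 (cap 16, load 10): C-β, C-ε — cost 4×6 + 6×6 = 60
  Shipping 151, fixed 277 → total 428.
  Any other capacity-feasible assignment to {Site 1, Site 2, Site 3} ships for at least 151.
Total demand is 32; every other set of sites either has combined capacity below 32 or cannot fit the demands without splitting one across sites, so {Site 1, Site 2, Site 3} is the only feasible choice of open sites. Minimum: 428.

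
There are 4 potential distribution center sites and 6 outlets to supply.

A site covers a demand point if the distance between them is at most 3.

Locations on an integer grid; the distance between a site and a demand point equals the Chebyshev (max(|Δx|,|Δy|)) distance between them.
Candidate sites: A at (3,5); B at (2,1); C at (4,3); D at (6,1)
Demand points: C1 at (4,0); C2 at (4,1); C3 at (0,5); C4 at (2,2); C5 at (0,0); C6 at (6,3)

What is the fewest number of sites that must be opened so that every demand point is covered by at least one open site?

2

Coverage sets (demand points within 3 of each site):
  A: {C3, C4, C6}
  B: {C1, C2, C4, C5}
  C: {C1, C2, C4, C6}
  D: {C1, C2, C6}
No single site covers all 6 demand points.
But {A, B} covers everything, so the minimum is 2.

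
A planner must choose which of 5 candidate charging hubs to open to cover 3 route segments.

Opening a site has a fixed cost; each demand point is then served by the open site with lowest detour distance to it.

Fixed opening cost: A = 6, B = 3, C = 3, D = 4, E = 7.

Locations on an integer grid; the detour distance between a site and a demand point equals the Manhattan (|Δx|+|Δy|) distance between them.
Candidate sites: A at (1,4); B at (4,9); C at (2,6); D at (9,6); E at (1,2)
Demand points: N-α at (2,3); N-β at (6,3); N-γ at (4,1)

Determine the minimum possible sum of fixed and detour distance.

19

Open {E}: assign each demand point to its cheapest open site.
  N-α→E 2, N-β→E 6, N-γ→E 4
  detour distance 12, fixed 7 → total 19.
Compare {A}: detour distance 14 + fixed 6 = 20.
Compare {C}: detour distance 17 + fixed 3 = 20.
Compare {B, E}: detour distance 12 + fixed 10 = 22.
All other subsets cost ≥ 20. Minimum total cost: 19.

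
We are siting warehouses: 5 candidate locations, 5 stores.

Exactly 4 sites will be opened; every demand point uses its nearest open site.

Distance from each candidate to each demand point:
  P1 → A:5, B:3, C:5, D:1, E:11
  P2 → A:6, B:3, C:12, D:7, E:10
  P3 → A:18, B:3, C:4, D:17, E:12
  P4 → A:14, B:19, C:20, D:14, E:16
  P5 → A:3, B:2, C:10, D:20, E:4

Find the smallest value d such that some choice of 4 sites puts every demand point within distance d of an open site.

4

Open {P1, P2, P3, P5}.
  Farthest demand point is C at distance 4 (to P3); all others are ≤ 4.
With {P1, P3, P4, P5} the worst case is 4.
With {P1, P2, P4, P5} the worst case is 5.
No size-4 selection achieves below 4.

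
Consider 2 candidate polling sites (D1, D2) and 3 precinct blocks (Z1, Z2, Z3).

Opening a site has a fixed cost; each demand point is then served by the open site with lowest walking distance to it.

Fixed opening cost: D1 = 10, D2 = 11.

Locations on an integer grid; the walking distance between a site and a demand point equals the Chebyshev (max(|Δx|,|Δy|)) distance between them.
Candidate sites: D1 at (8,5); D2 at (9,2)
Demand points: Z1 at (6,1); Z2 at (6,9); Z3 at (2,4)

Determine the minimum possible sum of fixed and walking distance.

Open {D1}: assign each demand point to its cheapest open site.
  Z1→D1 4, Z2→D1 4, Z3→D1 6
  walking distance 14, fixed 10 → total 24.
Compare {D2}: walking distance 17 + fixed 11 = 28.
Compare {D1, D2}: walking distance 13 + fixed 21 = 34.

24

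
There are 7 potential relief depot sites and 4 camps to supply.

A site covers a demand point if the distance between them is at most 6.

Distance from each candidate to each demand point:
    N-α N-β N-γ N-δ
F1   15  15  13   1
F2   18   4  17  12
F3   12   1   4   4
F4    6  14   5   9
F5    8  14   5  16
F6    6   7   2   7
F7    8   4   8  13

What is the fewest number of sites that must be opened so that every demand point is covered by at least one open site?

Coverage sets (demand points within 6 of each site):
  F1: {N-δ}
  F2: {N-β}
  F3: {N-β, N-γ, N-δ}
  F4: {N-α, N-γ}
  F5: {N-γ}
  F6: {N-α, N-γ}
  F7: {N-β}
No single site covers all 4 demand points.
But {F3, F4} covers everything, so the minimum is 2.

2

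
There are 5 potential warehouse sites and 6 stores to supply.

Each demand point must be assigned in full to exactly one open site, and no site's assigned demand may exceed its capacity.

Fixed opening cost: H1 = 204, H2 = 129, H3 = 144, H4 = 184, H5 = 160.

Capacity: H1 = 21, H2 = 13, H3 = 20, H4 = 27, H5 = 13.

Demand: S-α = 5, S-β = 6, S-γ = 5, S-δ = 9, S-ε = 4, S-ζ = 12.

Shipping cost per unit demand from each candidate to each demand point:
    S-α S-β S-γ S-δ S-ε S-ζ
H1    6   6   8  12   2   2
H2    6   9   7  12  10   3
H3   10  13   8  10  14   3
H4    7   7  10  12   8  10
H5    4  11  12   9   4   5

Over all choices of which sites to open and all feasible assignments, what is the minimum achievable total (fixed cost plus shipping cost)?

618

Open {H1, H3}; cheapest assignment that respects the capacities:
  H1 (cap 21, load 21): S-α, S-ε, S-ζ — cost 5×6 + 4×2 + 12×2 = 62
  H3 (cap 20, load 20): S-β, S-γ, S-δ — cost 6×13 + 5×8 + 9×10 = 208
  Shipping 270, fixed 348 → total 618.
  Any other capacity-feasible assignment to {H1, H3} ships for at least 270.
Compare {H3, H4}: its best feasible assignment gives total 621.
Compare {H1, H4}: its best feasible assignment gives total 645.
Every other set of open sites that can feasibly serve all demand totals ≥ 621 even under its best assignment. Minimum: 618.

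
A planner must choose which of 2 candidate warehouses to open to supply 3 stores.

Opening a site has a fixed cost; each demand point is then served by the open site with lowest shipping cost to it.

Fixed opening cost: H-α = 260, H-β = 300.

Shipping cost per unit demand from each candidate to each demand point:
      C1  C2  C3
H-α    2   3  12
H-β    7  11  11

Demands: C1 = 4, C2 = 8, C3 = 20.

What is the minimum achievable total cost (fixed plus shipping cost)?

532

Open {H-α}: assign each demand point to its cheapest open site.
  C1→H-α 4×2=8, C2→H-α 8×3=24, C3→H-α 20×12=240
  shipping cost 272, fixed 260 → total 532.
Compare {H-β}: shipping cost 336 + fixed 300 = 636.
Compare {H-α, H-β}: shipping cost 252 + fixed 560 = 812.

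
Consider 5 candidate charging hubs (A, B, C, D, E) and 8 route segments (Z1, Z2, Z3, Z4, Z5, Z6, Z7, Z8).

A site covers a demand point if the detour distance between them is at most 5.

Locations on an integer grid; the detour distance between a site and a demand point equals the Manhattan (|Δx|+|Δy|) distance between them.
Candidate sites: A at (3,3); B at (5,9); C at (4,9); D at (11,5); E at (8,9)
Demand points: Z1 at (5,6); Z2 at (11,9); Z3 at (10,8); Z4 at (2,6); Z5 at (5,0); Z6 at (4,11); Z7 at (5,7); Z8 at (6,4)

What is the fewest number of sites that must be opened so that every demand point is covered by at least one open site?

3

Coverage sets (demand points within 5 of each site):
  A: {Z1, Z4, Z5, Z8}
  B: {Z1, Z6, Z7}
  C: {Z1, Z4, Z6, Z7}
  D: {Z2, Z3}
  E: {Z2, Z3, Z7}
No 2 sites suffice: every size-2 union leaves at least one demand point uncovered.
But {A, B, D} covers everything, so the minimum is 3.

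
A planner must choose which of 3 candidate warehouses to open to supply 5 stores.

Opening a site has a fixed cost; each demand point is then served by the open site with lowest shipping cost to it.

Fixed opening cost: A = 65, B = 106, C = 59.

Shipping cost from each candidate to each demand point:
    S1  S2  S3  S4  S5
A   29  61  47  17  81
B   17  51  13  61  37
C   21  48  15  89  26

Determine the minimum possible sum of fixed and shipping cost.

Open {A, C}: assign each demand point to its cheapest open site.
  S1→C 21, S2→C 48, S3→C 15, S4→A 17, S5→C 26
  shipping cost 127, fixed 124 → total 251.
Compare {C}: shipping cost 199 + fixed 59 = 258.
Compare {B}: shipping cost 179 + fixed 106 = 285.
Compare {A}: shipping cost 235 + fixed 65 = 300.
All other subsets cost ≥ 258. Minimum total cost: 251.

251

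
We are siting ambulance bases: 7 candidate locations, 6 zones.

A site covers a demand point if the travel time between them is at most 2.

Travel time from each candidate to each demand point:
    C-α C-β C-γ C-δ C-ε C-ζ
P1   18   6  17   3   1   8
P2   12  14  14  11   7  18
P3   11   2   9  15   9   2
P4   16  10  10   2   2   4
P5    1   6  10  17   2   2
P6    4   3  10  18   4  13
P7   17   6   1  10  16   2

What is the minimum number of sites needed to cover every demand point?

Coverage sets (demand points within 2 of each site):
  P1: {C-ε}
  P2: {}
  P3: {C-β, C-ζ}
  P4: {C-δ, C-ε}
  P5: {C-α, C-ε, C-ζ}
  P6: {}
  P7: {C-γ, C-ζ}
No 3 sites suffice: every size-3 union leaves at least one demand point uncovered.
But {P3, P4, P5, P7} covers everything, so the minimum is 4.

4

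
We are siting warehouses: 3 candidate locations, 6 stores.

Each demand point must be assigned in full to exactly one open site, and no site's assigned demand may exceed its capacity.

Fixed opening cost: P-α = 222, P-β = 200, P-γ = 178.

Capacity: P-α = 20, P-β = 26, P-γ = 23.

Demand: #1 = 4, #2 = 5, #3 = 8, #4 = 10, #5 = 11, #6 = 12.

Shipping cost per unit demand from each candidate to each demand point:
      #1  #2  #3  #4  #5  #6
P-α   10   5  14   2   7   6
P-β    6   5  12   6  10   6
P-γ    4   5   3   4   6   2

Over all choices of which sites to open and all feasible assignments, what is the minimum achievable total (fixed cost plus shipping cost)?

823

Open {P-α, P-β, P-γ}; cheapest assignment that respects the capacities:
  P-α (cap 20, load 15): #2, #4 — cost 5×5 + 10×2 = 45
  P-β (cap 26, load 12): #6 — cost 12×6 = 72
  P-γ (cap 23, load 23): #1, #3, #5 — cost 4×4 + 8×3 + 11×6 = 106
  Shipping 223, fixed 600 → total 823.
  Any other capacity-feasible assignment to {P-α, P-β, P-γ} ships for at least 223.
Total demand is 50 and no other set of sites has combined capacity ≥ 50, so {P-α, P-β, P-γ} is the only feasible choice of open sites. Minimum: 823.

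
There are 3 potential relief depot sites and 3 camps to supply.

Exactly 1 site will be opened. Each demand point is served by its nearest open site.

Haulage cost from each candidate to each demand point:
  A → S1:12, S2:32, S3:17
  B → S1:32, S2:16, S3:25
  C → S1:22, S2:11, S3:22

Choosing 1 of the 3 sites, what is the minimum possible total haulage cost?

55

Open {C}.
  S1→C 22, S2→C 11, S3→C 22  ⇒ total 55.
Compare {A}: total 61.
Compare {B}: total 73.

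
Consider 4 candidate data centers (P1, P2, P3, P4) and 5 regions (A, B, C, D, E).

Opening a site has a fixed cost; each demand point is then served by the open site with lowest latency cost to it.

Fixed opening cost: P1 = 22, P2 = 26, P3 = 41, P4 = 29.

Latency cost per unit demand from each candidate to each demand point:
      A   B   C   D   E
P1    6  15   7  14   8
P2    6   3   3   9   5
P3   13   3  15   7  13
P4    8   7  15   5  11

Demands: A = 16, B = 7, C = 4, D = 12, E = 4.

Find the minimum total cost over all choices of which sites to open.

Open {P2, P4}: assign each demand point to its cheapest open site.
  A→P2 16×6=96, B→P2 7×3=21, C→P2 4×3=12, D→P4 12×5=60, E→P2 4×5=20
  latency cost 209, fixed 55 → total 264.
Compare {P2}: latency cost 257 + fixed 26 = 283.
Compare {P1, P2, P4}: latency cost 209 + fixed 77 = 286.
Compare {P2, P3}: latency cost 233 + fixed 67 = 300.
All other subsets cost ≥ 283. Minimum total cost: 264.

264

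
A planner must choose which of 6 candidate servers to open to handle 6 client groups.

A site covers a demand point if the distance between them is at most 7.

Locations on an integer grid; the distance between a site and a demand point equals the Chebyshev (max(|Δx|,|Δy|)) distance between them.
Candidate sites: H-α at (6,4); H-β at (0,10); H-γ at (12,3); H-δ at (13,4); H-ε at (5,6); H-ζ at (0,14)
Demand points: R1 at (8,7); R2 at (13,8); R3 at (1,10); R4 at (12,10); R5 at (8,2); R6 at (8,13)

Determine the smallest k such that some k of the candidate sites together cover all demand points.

2

Coverage sets (demand points within 7 of each site):
  H-α: {R1, R2, R3, R4, R5}
  H-β: {R3}
  H-γ: {R1, R2, R4, R5}
  H-δ: {R1, R2, R4, R5}
  H-ε: {R1, R3, R4, R5, R6}
  H-ζ: {R3}
No single site covers all 6 demand points.
But {H-α, H-ε} covers everything, so the minimum is 2.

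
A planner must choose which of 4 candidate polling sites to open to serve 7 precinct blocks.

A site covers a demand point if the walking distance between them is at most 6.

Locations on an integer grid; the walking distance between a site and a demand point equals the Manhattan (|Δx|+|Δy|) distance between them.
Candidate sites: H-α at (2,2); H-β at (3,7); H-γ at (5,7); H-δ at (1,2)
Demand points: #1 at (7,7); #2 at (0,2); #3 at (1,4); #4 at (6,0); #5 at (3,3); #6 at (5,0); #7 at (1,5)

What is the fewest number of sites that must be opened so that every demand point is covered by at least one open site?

Coverage sets (demand points within 6 of each site):
  H-α: {#2, #3, #4, #5, #6, #7}
  H-β: {#1, #3, #5, #7}
  H-γ: {#1, #5, #7}
  H-δ: {#2, #3, #5, #6, #7}
No single site covers all 7 demand points.
But {H-α, H-β} covers everything, so the minimum is 2.

2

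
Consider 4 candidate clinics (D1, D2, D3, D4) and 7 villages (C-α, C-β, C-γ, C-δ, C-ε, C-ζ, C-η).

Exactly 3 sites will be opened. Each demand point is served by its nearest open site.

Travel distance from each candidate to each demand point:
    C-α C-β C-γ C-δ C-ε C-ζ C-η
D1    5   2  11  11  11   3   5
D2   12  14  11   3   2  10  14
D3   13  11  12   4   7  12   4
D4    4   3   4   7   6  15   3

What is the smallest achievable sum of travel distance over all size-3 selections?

21

Open {D1, D2, D4}.
  C-α→D4 4, C-β→D1 2, C-γ→D4 4, C-δ→D2 3, C-ε→D2 2, C-ζ→D1 3, C-η→D4 3  ⇒ total 21.
Compare {D1, D3, D4}: total 26.
Compare {D2, D3, D4}: total 29.
No size-3 selection does better; minimum is 21.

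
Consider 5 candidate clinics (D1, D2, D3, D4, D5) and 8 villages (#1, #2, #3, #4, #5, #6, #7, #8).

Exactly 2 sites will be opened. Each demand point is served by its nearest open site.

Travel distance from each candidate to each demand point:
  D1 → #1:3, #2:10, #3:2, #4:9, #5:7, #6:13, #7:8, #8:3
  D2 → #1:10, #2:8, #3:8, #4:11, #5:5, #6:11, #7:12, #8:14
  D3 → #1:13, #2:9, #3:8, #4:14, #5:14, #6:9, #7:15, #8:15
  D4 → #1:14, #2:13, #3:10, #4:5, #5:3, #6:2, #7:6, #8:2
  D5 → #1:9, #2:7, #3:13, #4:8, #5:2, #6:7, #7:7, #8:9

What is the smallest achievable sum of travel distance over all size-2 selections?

Open {D1, D4}.
  #1→D1 3, #2→D1 10, #3→D1 2, #4→D4 5, #5→D4 3, #6→D4 2, #7→D4 6, #8→D4 2  ⇒ total 33.
Compare {D1, D5}: total 39.
Compare {D4, D5}: total 43.
No size-2 selection does better; minimum is 33.

33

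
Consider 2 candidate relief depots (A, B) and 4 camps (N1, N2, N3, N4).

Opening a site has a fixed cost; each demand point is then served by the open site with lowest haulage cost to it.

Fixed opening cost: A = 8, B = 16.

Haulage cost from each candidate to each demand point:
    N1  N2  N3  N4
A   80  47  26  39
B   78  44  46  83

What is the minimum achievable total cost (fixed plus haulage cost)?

200

Open {A}: assign each demand point to its cheapest open site.
  N1→A 80, N2→A 47, N3→A 26, N4→A 39
  haulage cost 192, fixed 8 → total 200.
Compare {A, B}: haulage cost 187 + fixed 24 = 211.
Compare {B}: haulage cost 251 + fixed 16 = 267.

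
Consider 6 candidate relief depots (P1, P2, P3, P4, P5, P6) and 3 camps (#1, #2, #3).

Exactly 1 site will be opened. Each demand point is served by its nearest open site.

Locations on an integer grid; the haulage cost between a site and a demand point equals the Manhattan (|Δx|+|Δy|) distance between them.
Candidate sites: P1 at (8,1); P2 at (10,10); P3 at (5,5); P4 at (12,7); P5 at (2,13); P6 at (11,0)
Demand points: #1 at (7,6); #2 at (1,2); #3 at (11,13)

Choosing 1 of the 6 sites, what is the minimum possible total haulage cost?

Open {P3}.
  #1→P3 3, #2→P3 7, #3→P3 14  ⇒ total 24.
Compare {P2}: total 28.
Compare {P1}: total 29.
No size-1 selection does better; minimum is 24.

24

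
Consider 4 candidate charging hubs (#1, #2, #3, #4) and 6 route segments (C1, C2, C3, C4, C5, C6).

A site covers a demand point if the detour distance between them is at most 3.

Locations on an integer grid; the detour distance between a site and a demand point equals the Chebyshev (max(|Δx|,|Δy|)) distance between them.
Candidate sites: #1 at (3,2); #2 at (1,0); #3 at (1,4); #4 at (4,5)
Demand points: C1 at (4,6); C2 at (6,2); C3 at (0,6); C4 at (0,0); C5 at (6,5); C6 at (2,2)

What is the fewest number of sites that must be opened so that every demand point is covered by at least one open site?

2

Coverage sets (demand points within 3 of each site):
  #1: {C2, C4, C5, C6}
  #2: {C4, C6}
  #3: {C1, C3, C6}
  #4: {C1, C2, C5, C6}
No single site covers all 6 demand points.
But {#1, #3} covers everything, so the minimum is 2.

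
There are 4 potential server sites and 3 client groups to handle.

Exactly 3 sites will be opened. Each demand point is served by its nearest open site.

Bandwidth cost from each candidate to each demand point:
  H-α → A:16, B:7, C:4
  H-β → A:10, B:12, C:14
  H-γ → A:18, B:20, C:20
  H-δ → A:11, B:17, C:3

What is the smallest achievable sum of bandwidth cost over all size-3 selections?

20

Open {H-α, H-β, H-δ}.
  A→H-β 10, B→H-α 7, C→H-δ 3  ⇒ total 20.
Compare {H-α, H-β, H-γ}: total 21.
Compare {H-α, H-γ, H-δ}: total 21.
No size-3 selection does better; minimum is 20.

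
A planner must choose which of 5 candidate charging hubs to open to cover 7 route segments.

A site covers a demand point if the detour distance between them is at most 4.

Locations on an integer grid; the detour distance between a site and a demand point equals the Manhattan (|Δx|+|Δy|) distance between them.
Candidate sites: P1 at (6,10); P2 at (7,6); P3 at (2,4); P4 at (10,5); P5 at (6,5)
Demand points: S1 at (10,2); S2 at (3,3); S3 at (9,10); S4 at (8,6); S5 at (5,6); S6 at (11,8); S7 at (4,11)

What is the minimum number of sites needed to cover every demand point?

Coverage sets (demand points within 4 of each site):
  P1: {S3, S7}
  P2: {S4, S5}
  P3: {S2}
  P4: {S1, S4, S6}
  P5: {S4, S5}
No 3 sites suffice: every size-3 union leaves at least one demand point uncovered.
But {P1, P2, P3, P4} covers everything, so the minimum is 4.

4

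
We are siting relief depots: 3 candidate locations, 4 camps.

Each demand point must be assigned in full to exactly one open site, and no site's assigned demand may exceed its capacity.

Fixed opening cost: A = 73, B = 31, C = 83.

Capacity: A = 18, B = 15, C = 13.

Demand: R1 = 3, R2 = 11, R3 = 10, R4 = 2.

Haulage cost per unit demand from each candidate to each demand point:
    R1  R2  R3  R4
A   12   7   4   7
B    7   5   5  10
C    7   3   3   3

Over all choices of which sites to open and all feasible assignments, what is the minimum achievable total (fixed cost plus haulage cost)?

224

Open {B, C}; cheapest assignment that respects the capacities:
  B (cap 15, load 13): R1, R3 — cost 3×7 + 10×5 = 71
  C (cap 13, load 13): R2, R4 — cost 11×3 + 2×3 = 39
  Shipping 110, fixed 114 → total 224.
  Any other capacity-feasible assignment to {B, C} ships for at least 110.
Compare {A, B}: its best feasible assignment gives total 234.
Compare {A, C}: its best feasible assignment gives total 271.
Every other set of open sites that can feasibly serve all demand totals ≥ 234 even under its best assignment. Minimum: 224.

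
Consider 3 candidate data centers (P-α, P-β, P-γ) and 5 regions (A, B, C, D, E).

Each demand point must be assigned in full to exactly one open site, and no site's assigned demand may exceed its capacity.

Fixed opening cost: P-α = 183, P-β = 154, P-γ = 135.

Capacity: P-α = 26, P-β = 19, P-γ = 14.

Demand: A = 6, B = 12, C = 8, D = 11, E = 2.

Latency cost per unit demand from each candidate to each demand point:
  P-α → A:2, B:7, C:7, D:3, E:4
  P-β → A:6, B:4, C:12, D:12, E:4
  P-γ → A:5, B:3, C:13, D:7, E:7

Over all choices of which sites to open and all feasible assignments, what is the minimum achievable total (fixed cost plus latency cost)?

Open {P-α, P-γ}; cheapest assignment that respects the capacities:
  P-α (cap 26, load 25): A, C, D — cost 6×2 + 8×7 + 11×3 = 101
  P-γ (cap 14, load 14): B, E — cost 12×3 + 2×7 = 50
  Shipping 151, fixed 318 → total 469.
  Any other capacity-feasible assignment to {P-α, P-γ} ships for at least 151.
Compare {P-α, P-β}: its best feasible assignment gives total 494.
Compare {P-α, P-β, P-γ}: its best feasible assignment gives total 617.
Every other set of open sites that can feasibly serve all demand totals ≥ 494 even under its best assignment. Minimum: 469.

469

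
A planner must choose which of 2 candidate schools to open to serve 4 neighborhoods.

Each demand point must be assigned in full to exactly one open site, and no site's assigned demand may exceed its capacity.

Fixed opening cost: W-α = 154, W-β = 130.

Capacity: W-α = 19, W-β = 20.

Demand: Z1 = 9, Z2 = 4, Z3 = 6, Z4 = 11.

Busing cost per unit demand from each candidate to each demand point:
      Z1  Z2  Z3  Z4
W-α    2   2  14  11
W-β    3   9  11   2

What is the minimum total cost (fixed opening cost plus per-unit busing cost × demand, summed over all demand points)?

398

Open {W-α, W-β}; cheapest assignment that respects the capacities:
  W-α (cap 19, load 13): Z1, Z2 — cost 9×2 + 4×2 = 26
  W-β (cap 20, load 17): Z3, Z4 — cost 6×11 + 11×2 = 88
  Shipping 114, fixed 284 → total 398.
  Any other capacity-feasible assignment to {W-α, W-β} ships for at least 114.
Total demand is 30 and no other set of sites has combined capacity ≥ 30, so {W-α, W-β} is the only feasible choice of open sites. Minimum: 398.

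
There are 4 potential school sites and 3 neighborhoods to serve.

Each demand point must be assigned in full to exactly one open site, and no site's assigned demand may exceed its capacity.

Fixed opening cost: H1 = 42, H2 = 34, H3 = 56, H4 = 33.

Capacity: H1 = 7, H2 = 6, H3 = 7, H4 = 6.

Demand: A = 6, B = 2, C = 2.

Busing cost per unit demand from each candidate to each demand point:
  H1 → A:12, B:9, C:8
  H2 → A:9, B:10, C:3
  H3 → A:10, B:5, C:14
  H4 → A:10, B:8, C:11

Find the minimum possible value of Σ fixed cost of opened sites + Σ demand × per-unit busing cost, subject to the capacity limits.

Open {H2, H4}; cheapest assignment that respects the capacities:
  H2 (cap 6, load 4): B, C — cost 2×10 + 2×3 = 26
  H4 (cap 6, load 6): A — cost 6×10 = 60
  Shipping 86, fixed 67 → total 153.
  Any other capacity-feasible assignment to {H2, H4} ships for at least 86.
Compare {H1, H2}: its best feasible assignment gives total 164.
Compare {H1, H4}: its best feasible assignment gives total 169.
Every other set of open sites that can feasibly serve all demand totals ≥ 164 even under its best assignment. Minimum: 153.

153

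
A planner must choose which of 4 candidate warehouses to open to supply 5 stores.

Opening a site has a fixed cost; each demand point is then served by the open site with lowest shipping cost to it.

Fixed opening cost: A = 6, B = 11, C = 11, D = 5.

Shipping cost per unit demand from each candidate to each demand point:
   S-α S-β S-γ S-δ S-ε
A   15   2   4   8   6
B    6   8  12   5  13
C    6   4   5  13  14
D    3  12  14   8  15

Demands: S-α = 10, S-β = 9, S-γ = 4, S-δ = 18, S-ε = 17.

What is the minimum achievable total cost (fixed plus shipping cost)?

Open {A, B, D}: assign each demand point to its cheapest open site.
  S-α→D 10×3=30, S-β→A 9×2=18, S-γ→A 4×4=16, S-δ→B 18×5=90, S-ε→A 17×6=102
  shipping cost 256, fixed 22 → total 278.
Compare {A, B, C, D}: shipping cost 256 + fixed 33 = 289.
Compare {A, B}: shipping cost 286 + fixed 17 = 303.
Compare {A, B, C}: shipping cost 286 + fixed 28 = 314.
All other subsets cost ≥ 289. Minimum total cost: 278.

278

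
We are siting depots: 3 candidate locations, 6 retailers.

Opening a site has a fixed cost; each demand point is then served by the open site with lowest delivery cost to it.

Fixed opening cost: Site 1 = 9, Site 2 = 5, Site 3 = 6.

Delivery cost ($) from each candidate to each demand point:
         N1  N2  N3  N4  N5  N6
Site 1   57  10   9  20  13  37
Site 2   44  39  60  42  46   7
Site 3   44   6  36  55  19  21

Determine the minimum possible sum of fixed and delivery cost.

117

Open {Site 1, Site 2}: assign each demand point to its cheapest open site.
  N1→Site 2 44, N2→Site 1 10, N3→Site 1 9, N4→Site 1 20, N5→Site 1 13, N6→Site 2 7
  delivery cost 103, fixed 14 → total 117.
Compare {Site 1, Site 2, Site 3}: delivery cost 99 + fixed 20 = 119.
Compare {Site 1, Site 3}: delivery cost 113 + fixed 15 = 128.
Compare {Site 1}: delivery cost 146 + fixed 9 = 155.
All other subsets cost ≥ 119. Minimum total cost: 117.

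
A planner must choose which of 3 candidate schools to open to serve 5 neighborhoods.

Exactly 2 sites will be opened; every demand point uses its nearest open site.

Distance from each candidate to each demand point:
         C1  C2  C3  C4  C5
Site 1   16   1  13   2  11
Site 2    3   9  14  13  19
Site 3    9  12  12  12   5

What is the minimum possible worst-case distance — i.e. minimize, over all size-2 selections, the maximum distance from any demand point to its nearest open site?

12

Open {Site 1, Site 3}.
  Farthest demand point is C3 at distance 12 (to Site 3); all others are ≤ 12.
With {Site 2, Site 3} the worst case is 12.
With {Site 1, Site 2} the worst case is 13.
No size-2 selection achieves below 12.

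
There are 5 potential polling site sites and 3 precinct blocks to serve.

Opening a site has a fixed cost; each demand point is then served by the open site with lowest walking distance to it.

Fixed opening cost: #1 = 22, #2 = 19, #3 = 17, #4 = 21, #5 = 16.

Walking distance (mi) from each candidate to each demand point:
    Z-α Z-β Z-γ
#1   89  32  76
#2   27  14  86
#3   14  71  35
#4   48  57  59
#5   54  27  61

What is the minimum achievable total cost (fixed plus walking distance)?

Open {#2, #3}: assign each demand point to its cheapest open site.
  Z-α→#3 14, Z-β→#2 14, Z-γ→#3 35
  walking distance 63, fixed 36 → total 99.
Compare {#3, #5}: walking distance 76 + fixed 33 = 109.
Compare {#2, #3, #5}: walking distance 63 + fixed 52 = 115.
Compare {#1, #3}: walking distance 81 + fixed 39 = 120.
All other subsets cost ≥ 109. Minimum total cost: 99.

99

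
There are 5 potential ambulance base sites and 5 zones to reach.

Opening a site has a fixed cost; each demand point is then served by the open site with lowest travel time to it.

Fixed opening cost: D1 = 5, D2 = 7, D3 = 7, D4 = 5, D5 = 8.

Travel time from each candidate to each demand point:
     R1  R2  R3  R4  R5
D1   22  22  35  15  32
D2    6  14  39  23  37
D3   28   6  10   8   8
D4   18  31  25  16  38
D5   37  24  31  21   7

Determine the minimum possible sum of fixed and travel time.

Open {D2, D3}: assign each demand point to its cheapest open site.
  R1→D2 6, R2→D3 6, R3→D3 10, R4→D3 8, R5→D3 8
  travel time 38, fixed 14 → total 52.
Compare {D1, D2, D3}: travel time 38 + fixed 19 = 57.
Compare {D2, D3, D4}: travel time 38 + fixed 19 = 57.
Compare {D2, D3, D5}: travel time 37 + fixed 22 = 59.
All other subsets cost ≥ 57. Minimum total cost: 52.

52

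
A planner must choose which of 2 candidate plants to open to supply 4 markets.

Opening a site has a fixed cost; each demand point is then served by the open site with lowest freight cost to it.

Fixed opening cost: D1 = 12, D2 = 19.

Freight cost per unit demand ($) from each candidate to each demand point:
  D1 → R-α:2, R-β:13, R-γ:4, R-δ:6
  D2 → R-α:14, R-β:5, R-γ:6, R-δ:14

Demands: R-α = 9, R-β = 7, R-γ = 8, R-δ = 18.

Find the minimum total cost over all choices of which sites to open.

224

Open {D1, D2}: assign each demand point to its cheapest open site.
  R-α→D1 9×2=18, R-β→D2 7×5=35, R-γ→D1 8×4=32, R-δ→D1 18×6=108
  freight cost 193, fixed 31 → total 224.
Compare {D1}: freight cost 249 + fixed 12 = 261.
Compare {D2}: freight cost 461 + fixed 19 = 480.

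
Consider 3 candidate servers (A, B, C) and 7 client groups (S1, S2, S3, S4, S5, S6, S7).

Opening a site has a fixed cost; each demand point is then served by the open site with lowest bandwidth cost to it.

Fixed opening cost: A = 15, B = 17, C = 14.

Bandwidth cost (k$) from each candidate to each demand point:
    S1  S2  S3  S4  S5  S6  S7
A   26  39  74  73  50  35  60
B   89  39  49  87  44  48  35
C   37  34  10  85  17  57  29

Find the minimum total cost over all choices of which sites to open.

Open {A, C}: assign each demand point to its cheapest open site.
  S1→A 26, S2→C 34, S3→C 10, S4→A 73, S5→C 17, S6→A 35, S7→C 29
  bandwidth cost 224, fixed 29 → total 253.
Compare {A, B, C}: bandwidth cost 224 + fixed 46 = 270.
Compare {C}: bandwidth cost 269 + fixed 14 = 283.
Compare {B, C}: bandwidth cost 260 + fixed 31 = 291.
All other subsets cost ≥ 270. Minimum total cost: 253.

253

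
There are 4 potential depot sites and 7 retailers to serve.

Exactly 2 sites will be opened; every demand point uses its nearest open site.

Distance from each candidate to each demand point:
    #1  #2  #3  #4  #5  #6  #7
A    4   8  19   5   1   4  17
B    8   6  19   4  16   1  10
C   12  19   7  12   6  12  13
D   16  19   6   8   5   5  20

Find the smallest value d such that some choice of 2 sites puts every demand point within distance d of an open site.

10

Open {B, C}.
  Farthest demand point is #7 at distance 10 (to B); all others are ≤ 10.
With {B, D} the worst case is 10.
With {A, C} the worst case is 13.
No size-2 selection achieves below 10.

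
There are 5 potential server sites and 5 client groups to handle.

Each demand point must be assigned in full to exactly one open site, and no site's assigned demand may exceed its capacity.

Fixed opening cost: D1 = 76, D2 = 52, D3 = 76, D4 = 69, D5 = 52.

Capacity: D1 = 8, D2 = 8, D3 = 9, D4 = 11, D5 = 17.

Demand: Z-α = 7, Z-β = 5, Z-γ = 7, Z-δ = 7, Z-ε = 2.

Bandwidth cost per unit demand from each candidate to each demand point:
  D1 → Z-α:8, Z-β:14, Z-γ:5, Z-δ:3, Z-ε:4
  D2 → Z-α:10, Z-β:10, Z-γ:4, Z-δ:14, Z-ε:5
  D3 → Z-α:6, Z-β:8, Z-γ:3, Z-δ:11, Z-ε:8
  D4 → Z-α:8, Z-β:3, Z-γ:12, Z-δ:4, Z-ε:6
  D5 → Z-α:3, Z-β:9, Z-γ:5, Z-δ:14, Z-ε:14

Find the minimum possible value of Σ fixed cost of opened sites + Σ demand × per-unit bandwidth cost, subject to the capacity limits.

Open {D1, D4, D5}; cheapest assignment that respects the capacities:
  D1 (cap 8, load 7): Z-δ — cost 7×3 = 21
  D4 (cap 11, load 7): Z-β, Z-ε — cost 5×3 + 2×6 = 27
  D5 (cap 17, load 14): Z-α, Z-γ — cost 7×3 + 7×5 = 56
  Shipping 104, fixed 197 → total 301.
  Any other capacity-feasible assignment to {D1, D4, D5} ships for at least 104.
Compare {D2, D4, D5}: its best feasible assignment gives total 307.
Compare {D1, D2, D5}: its best feasible assignment gives total 317.
Every other set of open sites that can feasibly serve all demand totals ≥ 307 even under its best assignment. Minimum: 301.

301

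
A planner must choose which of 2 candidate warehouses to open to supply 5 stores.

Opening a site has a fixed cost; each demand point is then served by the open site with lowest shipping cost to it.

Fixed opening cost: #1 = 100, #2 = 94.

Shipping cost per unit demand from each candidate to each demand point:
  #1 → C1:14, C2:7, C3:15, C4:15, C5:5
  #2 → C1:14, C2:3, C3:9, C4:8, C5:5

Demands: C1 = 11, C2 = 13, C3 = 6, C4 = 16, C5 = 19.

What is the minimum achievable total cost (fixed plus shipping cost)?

Open {#2}: assign each demand point to its cheapest open site.
  C1→#2 11×14=154, C2→#2 13×3=39, C3→#2 6×9=54, C4→#2 16×8=128, C5→#2 19×5=95
  shipping cost 470, fixed 94 → total 564.
Compare {#1, #2}: shipping cost 470 + fixed 194 = 664.
Compare {#1}: shipping cost 670 + fixed 100 = 770.

564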